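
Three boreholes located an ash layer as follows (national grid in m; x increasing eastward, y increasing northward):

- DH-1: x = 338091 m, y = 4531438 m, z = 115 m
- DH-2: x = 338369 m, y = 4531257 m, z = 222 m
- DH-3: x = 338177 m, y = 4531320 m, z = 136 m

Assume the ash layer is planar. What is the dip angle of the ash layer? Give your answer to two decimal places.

28.72°

Let the plane be z = a·x + b·y + c.
DH-2−DH-1: 278a − 181b = 107;  DH-3−DH-1: 86a − 118b = 21.
Solving gives a = 0.51195, b = 0.19515.
Gradient magnitude |∇z| = √(a² + b²) = √(0.26209 + 0.03808) = 0.54788.
True dip = arctan(0.54788) = 28.72°, dipping toward WSW (azimuth ≈ 249°).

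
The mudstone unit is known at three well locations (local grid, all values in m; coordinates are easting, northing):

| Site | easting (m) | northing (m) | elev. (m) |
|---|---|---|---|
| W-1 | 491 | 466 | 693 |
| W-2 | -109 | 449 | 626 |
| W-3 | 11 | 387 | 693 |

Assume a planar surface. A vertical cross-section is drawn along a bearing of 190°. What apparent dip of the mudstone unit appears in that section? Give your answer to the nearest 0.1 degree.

38.1°

Let the plane be z = a·easting + b·northing + c.
W-2−W-1: −600a − 17b = −67;  W-3−W-1: −480a − 79b = 0.
Solving gives a = 0.13489, b = −0.81957.
Unit vector along 190° is (sin 190°, cos 190°) = (-0.1736, -0.9848).
Slope in that direction = a·(-0.1736) + b·(-0.9848) = 0.78370.
Apparent dip = arctan|0.78370| = 38.1° (true dip is 39.7°, so apparent ≤ true as expected).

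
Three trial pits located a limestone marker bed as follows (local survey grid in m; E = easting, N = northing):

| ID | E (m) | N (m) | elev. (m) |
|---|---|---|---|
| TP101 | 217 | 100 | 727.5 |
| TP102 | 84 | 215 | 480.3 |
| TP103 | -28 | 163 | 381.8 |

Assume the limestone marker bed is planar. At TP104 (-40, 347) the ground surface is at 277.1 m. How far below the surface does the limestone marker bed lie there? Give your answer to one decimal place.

45.5 m

Two edge vectors: TP101→TP102 = (-133, 115, -247.2), TP101→TP103 = (-245, 63, -345.7).
Normal n = (TP101→TP102) × (TP101→TP103) = (-24181.9, 14585.9, 19796).
So ∂z/∂E = −n_x/n_z = 1.22155 and ∂z/∂N = −n_y/n_z = −0.73681.
Intercept c from TP101: 727.5 − 265.08 + 73.68 = 536.10.
At (-40, 347): z_contact = −48.86 − 255.67 + 536.10 = 231.57 m.
Depth below ground = 277.1 − 231.57 = 45.5 m.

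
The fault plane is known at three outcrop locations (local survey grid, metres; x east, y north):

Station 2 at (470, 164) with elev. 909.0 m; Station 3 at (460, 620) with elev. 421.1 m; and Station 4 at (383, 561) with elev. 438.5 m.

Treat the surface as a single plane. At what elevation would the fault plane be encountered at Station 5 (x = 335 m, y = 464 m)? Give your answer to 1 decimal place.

Let the plane be z = a·x + b·y + c.
Station 3−Station 2: −10a + 456b = −487.9;  Station 4−Station 2: −87a + 397b = −470.5.
Solving gives a = 0.58405, b = −1.05715.
Then c = 909 − a·470 − b·164 = 807.87.
At (335, 464): z = 195.7 − 490.5 + 807.87 = 513.0 m.

513.0 m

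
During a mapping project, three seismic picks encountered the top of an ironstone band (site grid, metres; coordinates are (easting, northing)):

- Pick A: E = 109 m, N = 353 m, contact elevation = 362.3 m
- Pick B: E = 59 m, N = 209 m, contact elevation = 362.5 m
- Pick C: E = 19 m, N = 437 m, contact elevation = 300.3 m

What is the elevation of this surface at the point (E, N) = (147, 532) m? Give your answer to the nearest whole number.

Two edge vectors: Pick A→Pick B = (-50, -144, 0.2), Pick A→Pick C = (-90, 84, -62).
Normal n = (Pick A→Pick B) × (Pick A→Pick C) = (8911.2, -3118, -17160).
So ∂z/∂E = −n_x/n_z = 0.51930 and ∂z/∂N = −n_y/n_z = −0.18170.
Intercept c from Pick A: 362.3 − 56.60 + 64.14 = 369.84.
At (147, 532): z = 76.3 − 96.7 + 369.84 = 349.5 m.

350 m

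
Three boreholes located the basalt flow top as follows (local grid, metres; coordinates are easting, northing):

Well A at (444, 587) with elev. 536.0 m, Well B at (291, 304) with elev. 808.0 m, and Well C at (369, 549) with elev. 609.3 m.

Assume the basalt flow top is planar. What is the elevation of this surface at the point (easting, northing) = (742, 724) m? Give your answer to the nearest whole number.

253 m

Two edge vectors: Well A→Well B = (-153, -283, 272), Well A→Well C = (-75, -38, 73.3).
Normal n = (Well A→Well B) × (Well A→Well C) = (-10407.9, -9185.1, -15411).
So ∂z/∂easting = −n_x/n_z = −0.67536 and ∂z/∂northing = −n_y/n_z = −0.59601.
Intercept c from Well A: 536 + 299.86 + 349.86 = 1185.72.
At (742, 724): z = −501.1 − 431.5 + 1185.72 = 253.1 m.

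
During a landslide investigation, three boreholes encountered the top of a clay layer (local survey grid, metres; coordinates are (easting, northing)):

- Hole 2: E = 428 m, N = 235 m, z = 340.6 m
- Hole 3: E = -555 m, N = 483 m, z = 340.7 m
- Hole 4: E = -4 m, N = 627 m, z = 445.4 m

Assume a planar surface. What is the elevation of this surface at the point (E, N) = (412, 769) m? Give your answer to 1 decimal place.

536.8 m

Let the plane be z = a·E + b·N + c.
Hole 3−Hole 2: −983a + 248b = 0.1;  Hole 4−Hole 2: −432a + 392b = 104.8.
Solving gives a = 0.09328, b = 0.37015.
Then c = 340.6 − a·428 − b·235 = 213.69.
At (412, 769): z = 38.4 + 284.6 + 213.69 = 536.8 m.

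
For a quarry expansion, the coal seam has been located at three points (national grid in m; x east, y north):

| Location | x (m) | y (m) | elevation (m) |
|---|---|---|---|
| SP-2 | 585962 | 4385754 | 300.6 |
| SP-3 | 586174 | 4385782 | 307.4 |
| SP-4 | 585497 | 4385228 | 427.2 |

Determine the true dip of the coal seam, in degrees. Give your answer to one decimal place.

17.4°

Two edge vectors: SP-2→SP-3 = (212, 28, 6.8), SP-2→SP-4 = (-465, -526, 126.6).
Normal n = (SP-2→SP-3) × (SP-2→SP-4) = (7121.6, -30001.2, -98492).
So ∂z/∂x = −n_x/n_z = 0.07231 and ∂z/∂y = −n_y/n_z = −0.30461.
Gradient magnitude |∇z| = √(a² + b²) = √(0.00523 + 0.09278) = 0.31307.
True dip = arctan(0.31307) = 17.4°, dipping toward NNW (azimuth ≈ 347°).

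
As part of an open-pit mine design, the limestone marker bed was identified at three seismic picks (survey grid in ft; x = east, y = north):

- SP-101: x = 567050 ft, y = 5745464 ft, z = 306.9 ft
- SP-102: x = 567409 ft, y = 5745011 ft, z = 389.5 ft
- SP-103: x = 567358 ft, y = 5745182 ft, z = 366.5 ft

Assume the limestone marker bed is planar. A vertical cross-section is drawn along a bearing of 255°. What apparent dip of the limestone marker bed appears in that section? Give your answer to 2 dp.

Let the plane be z = a·x + b·y + c.
SP-102−SP-101: 359a − 453b = 82.6;  SP-103−SP-101: 308a − 282b = 59.6.
Solving gives a = 0.09679, b = −0.10564.
Unit vector along 255° is (sin 255°, cos 255°) = (-0.9659, -0.2588).
Slope in that direction = a·(-0.9659) + b·(-0.2588) = −0.06615.
Apparent dip = arctan|0.06615| = 3.78° (true dip is 8.2°, so apparent ≤ true as expected).

3.78°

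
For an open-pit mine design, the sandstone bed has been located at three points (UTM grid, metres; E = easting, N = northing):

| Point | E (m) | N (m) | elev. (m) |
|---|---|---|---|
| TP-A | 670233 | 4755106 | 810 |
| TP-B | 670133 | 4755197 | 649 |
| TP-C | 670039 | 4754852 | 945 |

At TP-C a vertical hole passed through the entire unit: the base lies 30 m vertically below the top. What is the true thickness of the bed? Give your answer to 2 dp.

Two edge vectors: TP-A→TP-B = (-100, 91, -161), TP-A→TP-C = (-194, -254, 135).
Normal n = (TP-A→TP-B) × (TP-A→TP-C) = (-28609, 44734, 43054).
So ∂z/∂E = −n_x/n_z = 0.66449 and ∂z/∂N = −n_y/n_z = −1.03902.
|∇z| = √(a²+b²) = 1.23333, so dip δ = arctan(1.23333) = 50.96°.
True thickness = vertical thickness × cos δ = 30 × cos 50.96° = 18.89 m.

18.89 m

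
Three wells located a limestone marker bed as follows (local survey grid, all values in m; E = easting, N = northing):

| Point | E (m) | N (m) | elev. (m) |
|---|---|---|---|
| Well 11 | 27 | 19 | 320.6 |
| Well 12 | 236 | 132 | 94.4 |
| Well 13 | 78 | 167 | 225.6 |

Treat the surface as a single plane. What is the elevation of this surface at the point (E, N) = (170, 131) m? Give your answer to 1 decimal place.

154.4 m

Two edge vectors: Well 11→Well 12 = (209, 113, -226.2), Well 11→Well 13 = (51, 148, -95).
Normal n = (Well 11→Well 12) × (Well 11→Well 13) = (22742.6, 8318.8, 25169).
So ∂z/∂E = −n_x/n_z = −0.90360 and ∂z/∂N = −n_y/n_z = −0.33052.
Intercept c from Well 11: 320.6 + 24.40 + 6.28 = 351.28.
At (170, 131): z = −153.6 − 43.3 + 351.28 = 154.4 m.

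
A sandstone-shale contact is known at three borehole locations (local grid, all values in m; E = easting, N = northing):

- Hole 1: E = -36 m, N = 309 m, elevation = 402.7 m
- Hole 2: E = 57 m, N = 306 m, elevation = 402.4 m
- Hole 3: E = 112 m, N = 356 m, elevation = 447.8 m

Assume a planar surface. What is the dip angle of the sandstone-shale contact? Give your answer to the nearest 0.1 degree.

41.4°

Let the plane be z = a·E + b·N + c.
Hole 2−Hole 1: 93a − 3b = −0.3;  Hole 3−Hole 1: 148a + 47b = 45.1.
Solving gives a = 0.02517, b = 0.88031.
Gradient magnitude |∇z| = √(a² + b²) = √(0.00063 + 0.77495) = 0.88067.
True dip = arctan(0.88067) = 41.4°, dipping toward S (azimuth ≈ 182°).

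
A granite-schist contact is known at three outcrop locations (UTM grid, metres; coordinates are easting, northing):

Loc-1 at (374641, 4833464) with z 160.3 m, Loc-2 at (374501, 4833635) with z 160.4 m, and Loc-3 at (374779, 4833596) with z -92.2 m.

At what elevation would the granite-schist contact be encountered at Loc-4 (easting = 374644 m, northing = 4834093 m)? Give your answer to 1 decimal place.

Let the plane be z = a·easting + b·northing + c.
Loc-2−Loc-1: −140a + 171b = 0.1;  Loc-3−Loc-1: 138a + 132b = −252.5.
Solving gives a = −1.026443747, b = −0.839778507.
Then c = 160.3 − a·374641 − b·4833464 = 4443747.39.
At (374644, 4834093): z = −384551.0 − 4059567.4 + 4443747.39 = -371.0 m.

-371.0 m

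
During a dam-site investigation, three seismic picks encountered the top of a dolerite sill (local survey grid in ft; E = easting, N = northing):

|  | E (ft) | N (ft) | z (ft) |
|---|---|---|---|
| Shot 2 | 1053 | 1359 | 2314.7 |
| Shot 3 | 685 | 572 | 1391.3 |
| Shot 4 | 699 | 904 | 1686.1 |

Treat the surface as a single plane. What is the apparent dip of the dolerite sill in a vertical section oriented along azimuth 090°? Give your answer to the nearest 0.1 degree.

33.9°

Two edge vectors: Shot 2→Shot 3 = (-368, -787, -923.4), Shot 2→Shot 4 = (-354, -455, -628.6).
Normal n = (Shot 2→Shot 3) × (Shot 2→Shot 4) = (74561.2, 95558.8, -111158).
So ∂z/∂E = −n_x/n_z = 0.67077 and ∂z/∂N = −n_y/n_z = 0.85967.
Unit vector along 090° is (sin 90°, cos 90°) = (1.0000, 0.0000).
Slope in that direction = a·(1.0000) + b·(0.0000) = 0.67077.
Apparent dip = arctan|0.67077| = 33.9° (true dip is 47.5°, so apparent ≤ true as expected).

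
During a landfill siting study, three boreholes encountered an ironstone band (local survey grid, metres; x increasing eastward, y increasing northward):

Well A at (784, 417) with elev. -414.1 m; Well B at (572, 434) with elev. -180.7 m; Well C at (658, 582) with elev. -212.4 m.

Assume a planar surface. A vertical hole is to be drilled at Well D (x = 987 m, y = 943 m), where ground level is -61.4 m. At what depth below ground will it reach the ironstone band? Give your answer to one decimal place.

355.7 m

Let the plane be z = a·x + b·y + c.
Well B−Well A: −212a + 17b = 233.4;  Well C−Well A: −126a + 165b = 201.7.
Solving gives a = −1.06834, b = 0.40660.
Then c = -414.1 − a·784 − b·417 = 253.92.
At (987, 943): z_contact = −1054.45 + 383.43 + 253.92 = -417.10 m.
Depth below ground = -61.4 − (-417.10) = 355.7 m.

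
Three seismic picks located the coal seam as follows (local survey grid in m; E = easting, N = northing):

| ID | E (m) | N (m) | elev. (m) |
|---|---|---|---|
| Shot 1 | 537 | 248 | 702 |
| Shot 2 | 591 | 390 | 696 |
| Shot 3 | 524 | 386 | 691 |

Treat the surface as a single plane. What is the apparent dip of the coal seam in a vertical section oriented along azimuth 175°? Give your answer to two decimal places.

4.51°

Two edge vectors: Shot 1→Shot 2 = (54, 142, -6), Shot 1→Shot 3 = (-13, 138, -11).
Normal n = (Shot 1→Shot 2) × (Shot 1→Shot 3) = (-734, 672, 9298).
So ∂z/∂E = −n_x/n_z = 0.07894 and ∂z/∂N = −n_y/n_z = −0.07227.
Unit vector along 175° is (sin 175°, cos 175°) = (0.0872, -0.9962).
Slope in that direction = a·(0.0872) + b·(-0.9962) = 0.07888.
Apparent dip = arctan|0.07888| = 4.51° (true dip is 6.1°, so apparent ≤ true as expected).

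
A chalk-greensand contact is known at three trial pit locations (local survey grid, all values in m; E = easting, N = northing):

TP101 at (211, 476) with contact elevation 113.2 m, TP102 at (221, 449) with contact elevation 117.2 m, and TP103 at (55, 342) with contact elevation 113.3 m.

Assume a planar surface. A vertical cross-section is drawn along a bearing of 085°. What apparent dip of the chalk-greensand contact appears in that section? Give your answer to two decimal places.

Two edge vectors: TP101→TP102 = (10, -27, 4), TP101→TP103 = (-156, -134, 0.1).
Normal n = (TP101→TP102) × (TP101→TP103) = (533.3, -625, -5552).
So ∂z/∂E = −n_x/n_z = 0.09606 and ∂z/∂N = −n_y/n_z = −0.11257.
Unit vector along 085° is (sin 85°, cos 85°) = (0.9962, 0.0872).
Slope in that direction = a·(0.9962) + b·(0.0872) = 0.08588.
Apparent dip = arctan|0.08588| = 4.91° (true dip is 8.4°, so apparent ≤ true as expected).

4.91°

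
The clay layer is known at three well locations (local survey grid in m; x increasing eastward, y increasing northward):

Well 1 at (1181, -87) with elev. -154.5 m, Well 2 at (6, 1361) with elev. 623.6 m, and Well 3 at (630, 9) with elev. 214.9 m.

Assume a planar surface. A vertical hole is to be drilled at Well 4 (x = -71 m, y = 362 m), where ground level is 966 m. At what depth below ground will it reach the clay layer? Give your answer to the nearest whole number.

Let the plane be z = a·x + b·y + c.
Well 2−Well 1: −1175a + 1448b = 778.1;  Well 3−Well 1: −551a + 96b = 369.4.
Solving gives a = −0.67177, b = −0.00775.
Then c = -154.5 − a·1181 − b·-87 = 638.18.
At (-71, 362): z_contact = 47.7 − 2.8 + 638.18 = 683.1 m.
Depth below ground = 966 − 683.1 = 283 m.

283 m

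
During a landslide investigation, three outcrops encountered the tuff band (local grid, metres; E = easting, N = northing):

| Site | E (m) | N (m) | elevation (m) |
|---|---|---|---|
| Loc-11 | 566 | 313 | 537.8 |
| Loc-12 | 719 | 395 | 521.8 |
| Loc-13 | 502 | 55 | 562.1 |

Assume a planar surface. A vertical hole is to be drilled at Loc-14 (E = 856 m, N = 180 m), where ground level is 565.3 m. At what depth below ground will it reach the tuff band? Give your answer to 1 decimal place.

35.1 m

Let the plane be z = a·E + b·N + c.
Loc-12−Loc-11: 153a + 82b = −16;  Loc-13−Loc-11: −64a − 258b = 24.3.
Solving gives a = −0.06239, b = −0.07871.
Then c = 537.8 − a·566 − b·313 = 597.75.
At (856, 180): z_contact = −53.41 − 14.17 + 597.75 = 530.17 m.
Depth below ground = 565.3 − 530.17 = 35.1 m.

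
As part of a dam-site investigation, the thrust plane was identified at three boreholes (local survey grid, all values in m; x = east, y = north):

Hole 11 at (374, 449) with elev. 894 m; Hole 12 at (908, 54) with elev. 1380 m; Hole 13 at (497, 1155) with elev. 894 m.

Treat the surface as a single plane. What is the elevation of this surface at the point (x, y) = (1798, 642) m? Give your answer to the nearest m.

2015 m

Two edge vectors: Hole 11→Hole 12 = (534, -395, 486), Hole 11→Hole 13 = (123, 706, 0).
Normal n = (Hole 11→Hole 12) × (Hole 11→Hole 13) = (-343116, 59778, 425589).
So ∂z/∂x = −n_x/n_z = 0.80621 and ∂z/∂y = −n_y/n_z = −0.14046.
Intercept c from Hole 11: 894 − 301.52 + 63.07 = 655.54.
At (1798, 642): z = 1449.6 − 90.2 + 655.54 = 2014.9 m.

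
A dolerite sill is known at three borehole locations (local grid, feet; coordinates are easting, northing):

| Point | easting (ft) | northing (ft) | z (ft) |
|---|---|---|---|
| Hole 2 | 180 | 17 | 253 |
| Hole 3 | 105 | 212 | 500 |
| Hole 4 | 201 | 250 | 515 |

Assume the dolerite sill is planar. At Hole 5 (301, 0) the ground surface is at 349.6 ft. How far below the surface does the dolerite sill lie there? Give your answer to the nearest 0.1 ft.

152.4 ft

Let the plane be z = a·easting + b·northing + c.
Hole 3−Hole 2: −75a + 195b = 247;  Hole 4−Hole 2: 21a + 233b = 262.
Solving gives a = −0.29954, b = 1.15146.
Then c = 253 − a·180 − b·17 = 287.34.
At (301, 0): z_contact = −90.16 + 0.00 + 287.34 = 197.18 ft.
Depth below ground = 349.6 − 197.18 = 152.4 ft.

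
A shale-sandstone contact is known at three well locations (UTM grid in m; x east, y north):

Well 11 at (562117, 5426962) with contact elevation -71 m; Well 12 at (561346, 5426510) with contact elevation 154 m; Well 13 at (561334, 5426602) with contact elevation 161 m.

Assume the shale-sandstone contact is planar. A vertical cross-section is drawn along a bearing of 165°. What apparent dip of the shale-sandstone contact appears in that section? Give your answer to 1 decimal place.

6.6°

Let the plane be z = a·x + b·y + c.
Well 12−Well 11: −771a − 452b = 225;  Well 13−Well 11: −783a − 360b = 232.
Solving gives a = −0.31254, b = 0.03532.
Unit vector along 165° is (sin 165°, cos 165°) = (0.2588, -0.9659).
Slope in that direction = a·(0.2588) + b·(-0.9659) = −0.11501.
Apparent dip = arctan|0.11501| = 6.6° (true dip is 17.5°, so apparent ≤ true as expected).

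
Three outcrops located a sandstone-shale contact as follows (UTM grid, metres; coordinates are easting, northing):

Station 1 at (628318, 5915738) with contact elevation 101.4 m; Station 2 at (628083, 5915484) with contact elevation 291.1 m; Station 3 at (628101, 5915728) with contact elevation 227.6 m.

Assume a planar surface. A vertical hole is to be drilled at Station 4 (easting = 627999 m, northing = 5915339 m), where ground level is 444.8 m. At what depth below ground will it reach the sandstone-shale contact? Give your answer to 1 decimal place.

Two edge vectors: Station 1→Station 2 = (-235, -254, 189.7), Station 1→Station 3 = (-217, -10, 126.2).
Normal n = (Station 1→Station 2) × (Station 1→Station 3) = (-30157.8, -11507.9, -52768).
So ∂z/∂easting = −n_x/n_z = −0.571516828 and ∂z/∂northing = −n_y/n_z = −0.218084824.
Intercept c from Station 1: 101.4 + 359094.31 + 1290132.68 = 1649328.39.
At (627999, 5915339): z_contact = −358912.00 − 1290045.67 + 1649328.39 = 370.73 m.
Depth below ground = 444.8 − 370.73 = 74.1 m.

74.1 m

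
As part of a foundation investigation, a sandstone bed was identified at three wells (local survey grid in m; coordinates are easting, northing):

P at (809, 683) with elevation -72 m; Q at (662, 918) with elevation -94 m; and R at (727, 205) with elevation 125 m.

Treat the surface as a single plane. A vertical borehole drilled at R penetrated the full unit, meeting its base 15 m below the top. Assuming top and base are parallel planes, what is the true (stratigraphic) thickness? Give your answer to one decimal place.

13.3 m

Two edge vectors: P→Q = (-147, 235, -22), P→R = (-82, -478, 197).
Normal n = (P→Q) × (P→R) = (35779, 30763, 89536).
So ∂z/∂easting = −n_x/n_z = −0.39960 and ∂z/∂northing = −n_y/n_z = −0.34358.
|∇z| = √(a²+b²) = 0.52700, so dip δ = arctan(0.52700) = 27.79°.
True thickness = vertical thickness × cos δ = 15 × cos 27.79° = 13.3 m.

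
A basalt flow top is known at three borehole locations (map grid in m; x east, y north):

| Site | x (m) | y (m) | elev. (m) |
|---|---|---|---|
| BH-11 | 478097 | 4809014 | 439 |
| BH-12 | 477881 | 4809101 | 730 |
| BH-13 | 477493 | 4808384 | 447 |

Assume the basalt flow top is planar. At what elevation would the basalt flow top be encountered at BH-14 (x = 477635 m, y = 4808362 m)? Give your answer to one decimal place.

Let the plane be z = a·x + b·y + c.
BH-12−BH-11: −216a + 87b = 291;  BH-13−BH-11: −604a − 630b = 8.
Solving gives a = −0.975602774, b = 0.922641389.
Then c = 439 − a·478097 − b·4809014 = −3970123.60.
At (477635, 4808362): z = −465982.0 + 4436393.8 − 3970123.60 = 288.2 m.

288.2 m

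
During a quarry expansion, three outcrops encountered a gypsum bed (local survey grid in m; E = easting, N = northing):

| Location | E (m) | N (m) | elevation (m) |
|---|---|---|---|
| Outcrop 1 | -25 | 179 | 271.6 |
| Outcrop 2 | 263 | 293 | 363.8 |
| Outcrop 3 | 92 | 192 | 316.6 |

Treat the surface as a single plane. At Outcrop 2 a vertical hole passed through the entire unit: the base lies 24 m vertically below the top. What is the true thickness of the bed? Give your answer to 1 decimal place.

Two edge vectors: Outcrop 1→Outcrop 2 = (288, 114, 92.2), Outcrop 1→Outcrop 3 = (117, 13, 45).
Normal n = (Outcrop 1→Outcrop 2) × (Outcrop 1→Outcrop 3) = (3931.4, -2172.6, -9594).
So ∂z/∂E = −n_x/n_z = 0.40978 and ∂z/∂N = −n_y/n_z = −0.22645.
|∇z| = √(a²+b²) = 0.46819, so dip δ = arctan(0.46819) = 25.09°.
True thickness = vertical thickness × cos δ = 24 × cos 25.09° = 21.7 m.

21.7 m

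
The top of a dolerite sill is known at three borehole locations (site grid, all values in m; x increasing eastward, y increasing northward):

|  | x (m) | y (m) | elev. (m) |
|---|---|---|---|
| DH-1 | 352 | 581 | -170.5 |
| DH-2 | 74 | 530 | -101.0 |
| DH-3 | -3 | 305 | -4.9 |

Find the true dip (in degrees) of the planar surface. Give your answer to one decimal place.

22.2°

Let the plane be z = a·x + b·y + c.
DH-2−DH-1: −278a − 51b = 69.5;  DH-3−DH-1: −355a − 276b = 165.6.
Solving gives a = −0.18314, b = −0.36444.
Gradient magnitude |∇z| = √(a² + b²) = √(0.03354 + 0.13281) = 0.40787.
True dip = arctan(0.40787) = 22.2°, dipping toward NNE (azimuth ≈ 027°).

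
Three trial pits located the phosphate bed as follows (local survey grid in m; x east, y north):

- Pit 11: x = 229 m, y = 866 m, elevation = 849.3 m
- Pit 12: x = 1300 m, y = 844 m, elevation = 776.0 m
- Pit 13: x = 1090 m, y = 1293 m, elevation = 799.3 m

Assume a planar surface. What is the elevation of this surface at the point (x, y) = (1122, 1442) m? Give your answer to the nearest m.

800 m

Let the plane be z = a·x + b·y + c.
Pit 12−Pit 11: 1071a − 22b = −73.3;  Pit 13−Pit 11: 861a + 427b = −50.
Solving gives a = −0.06803, b = 0.02008.
Then c = 849.3 − a·229 − b·866 = 847.49.
At (1122, 1442): z = −76.3 + 28.9 + 847.49 = 800.1 m.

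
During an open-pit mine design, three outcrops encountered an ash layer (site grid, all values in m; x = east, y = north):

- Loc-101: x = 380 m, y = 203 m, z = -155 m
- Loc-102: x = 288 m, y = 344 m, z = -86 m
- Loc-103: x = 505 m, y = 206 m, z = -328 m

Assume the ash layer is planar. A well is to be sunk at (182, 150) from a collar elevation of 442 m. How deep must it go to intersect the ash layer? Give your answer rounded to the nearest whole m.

303 m

Two edge vectors: Loc-101→Loc-102 = (-92, 141, 69), Loc-101→Loc-103 = (125, 3, -173).
Normal n = (Loc-101→Loc-102) × (Loc-101→Loc-103) = (-24600, -7291, -17901).
So ∂z/∂x = −n_x/n_z = −1.37422 and ∂z/∂y = −n_y/n_z = −0.40730.
Intercept c from Loc-101: -155 + 522.21 + 82.68 = 449.89.
At (182, 150): z_contact = −250.1 − 61.1 + 449.89 = 138.7 m.
Depth below ground = 442 − 138.7 = 303 m.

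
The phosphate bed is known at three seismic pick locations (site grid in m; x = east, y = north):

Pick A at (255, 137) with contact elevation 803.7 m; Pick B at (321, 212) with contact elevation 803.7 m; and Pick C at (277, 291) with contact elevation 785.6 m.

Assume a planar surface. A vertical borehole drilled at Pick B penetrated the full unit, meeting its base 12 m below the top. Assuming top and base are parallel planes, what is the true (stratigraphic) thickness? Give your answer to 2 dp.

Two edge vectors: Pick A→Pick B = (66, 75, 0), Pick A→Pick C = (22, 154, -18.1).
Normal n = (Pick A→Pick B) × (Pick A→Pick C) = (-1357.5, 1194.6, 8514).
So ∂z/∂x = −n_x/n_z = 0.15944 and ∂z/∂y = −n_y/n_z = −0.14031.
|∇z| = √(a²+b²) = 0.21239, so dip δ = arctan(0.21239) = 11.99°.
True thickness = vertical thickness × cos δ = 12 × cos 11.99° = 11.74 m.

11.74 m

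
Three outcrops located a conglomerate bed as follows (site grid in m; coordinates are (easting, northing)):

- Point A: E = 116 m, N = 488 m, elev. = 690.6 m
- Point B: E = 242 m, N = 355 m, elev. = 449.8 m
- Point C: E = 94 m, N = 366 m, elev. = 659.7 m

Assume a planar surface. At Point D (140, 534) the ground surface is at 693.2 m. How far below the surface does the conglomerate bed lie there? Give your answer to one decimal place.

Two edge vectors: Point A→Point B = (126, -133, -240.8), Point A→Point C = (-22, -122, -30.9).
Normal n = (Point A→Point B) × (Point A→Point C) = (-25267.9, 9191, -18298).
So ∂z/∂E = −n_x/n_z = −1.38091 and ∂z/∂N = −n_y/n_z = 0.50230.
Intercept c from Point A: 690.6 + 160.19 − 245.12 = 605.67.
At (140, 534): z_contact = −193.33 + 268.23 + 605.67 = 680.56 m.
Depth below ground = 693.2 − 680.56 = 12.6 m.

12.6 m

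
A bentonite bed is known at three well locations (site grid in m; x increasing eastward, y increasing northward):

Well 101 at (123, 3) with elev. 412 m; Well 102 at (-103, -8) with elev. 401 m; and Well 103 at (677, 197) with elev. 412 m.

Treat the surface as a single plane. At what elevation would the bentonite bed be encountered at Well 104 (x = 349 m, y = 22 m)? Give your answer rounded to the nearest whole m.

Let the plane be z = a·x + b·y + c.
Well 102−Well 101: −226a − 11b = −11;  Well 103−Well 101: 554a + 194b = 0.
Solving gives a = 0.05653, b = −0.16143.
Then c = 412 − a·123 − b·3 = 405.53.
At (349, 22): z = 19.7 − 3.6 + 405.53 = 421.7 m.

422 m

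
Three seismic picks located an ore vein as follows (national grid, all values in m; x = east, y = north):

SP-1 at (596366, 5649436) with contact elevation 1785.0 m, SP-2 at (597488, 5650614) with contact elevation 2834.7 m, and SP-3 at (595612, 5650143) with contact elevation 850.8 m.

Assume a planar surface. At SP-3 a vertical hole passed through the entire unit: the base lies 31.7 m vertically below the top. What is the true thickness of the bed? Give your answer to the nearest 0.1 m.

Two edge vectors: SP-1→SP-2 = (1122, 1178, 1049.7), SP-1→SP-3 = (-754, 707, -934.2).
Normal n = (SP-1→SP-2) × (SP-1→SP-3) = (-1842625.5, 256698.6, 1681466).
So ∂z/∂x = −n_x/n_z = 1.09584 and ∂z/∂y = −n_y/n_z = −0.15266.
|∇z| = √(a²+b²) = 1.10643, so dip δ = arctan(1.10643) = 47.89°.
True thickness = vertical thickness × cos δ = 31.7 × cos 47.89° = 21.3 m.

21.3 m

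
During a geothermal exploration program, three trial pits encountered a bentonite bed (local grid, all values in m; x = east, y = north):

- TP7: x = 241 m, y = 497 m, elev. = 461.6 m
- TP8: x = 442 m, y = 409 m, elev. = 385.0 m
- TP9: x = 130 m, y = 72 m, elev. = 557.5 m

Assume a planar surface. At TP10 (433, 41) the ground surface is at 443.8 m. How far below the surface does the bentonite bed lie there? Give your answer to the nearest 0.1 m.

Let the plane be z = a·x + b·y + c.
TP8−TP7: 201a − 88b = −76.6;  TP9−TP7: −111a − 425b = 95.9.
Solving gives a = −0.43064, b = −0.11317.
Then c = 461.6 − a·241 − b·497 = 621.63.
At (433, 41): z_contact = −186.47 − 4.64 + 621.63 = 430.52 m.
Depth below ground = 443.8 − 430.52 = 13.3 m.

13.3 m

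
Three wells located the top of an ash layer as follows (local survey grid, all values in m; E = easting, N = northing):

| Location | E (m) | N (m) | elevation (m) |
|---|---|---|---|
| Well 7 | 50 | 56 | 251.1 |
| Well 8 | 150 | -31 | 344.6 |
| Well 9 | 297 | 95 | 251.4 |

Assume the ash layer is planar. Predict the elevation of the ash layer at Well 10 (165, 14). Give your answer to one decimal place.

Two edge vectors: Well 7→Well 8 = (100, -87, 93.5), Well 7→Well 9 = (247, 39, 0.3).
Normal n = (Well 7→Well 8) × (Well 7→Well 9) = (-3672.6, 23064.5, 25389).
So ∂z/∂E = −n_x/n_z = 0.14465 and ∂z/∂N = −n_y/n_z = −0.90844.
Intercept c from Well 7: 251.1 − 7.23 + 50.87 = 294.74.
At (165, 14): z = 23.9 − 12.7 + 294.74 = 305.9 m.

305.9 m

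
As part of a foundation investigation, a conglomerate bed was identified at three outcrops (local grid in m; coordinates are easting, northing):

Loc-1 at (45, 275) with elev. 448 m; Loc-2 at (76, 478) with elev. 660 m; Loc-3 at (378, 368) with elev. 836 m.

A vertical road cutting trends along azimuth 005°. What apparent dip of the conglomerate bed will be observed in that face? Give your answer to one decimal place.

Two edge vectors: Loc-1→Loc-2 = (31, 203, 212), Loc-1→Loc-3 = (333, 93, 388).
Normal n = (Loc-1→Loc-2) × (Loc-1→Loc-3) = (59048, 58568, -64716).
So ∂z/∂easting = −n_x/n_z = 0.91242 and ∂z/∂northing = −n_y/n_z = 0.90500.
Unit vector along 005° is (sin 5°, cos 5°) = (0.0872, 0.9962).
Slope in that direction = a·(0.0872) + b·(0.9962) = 0.98108.
Apparent dip = arctan|0.98108| = 44.5° (true dip is 52.1°, so apparent ≤ true as expected).

44.5°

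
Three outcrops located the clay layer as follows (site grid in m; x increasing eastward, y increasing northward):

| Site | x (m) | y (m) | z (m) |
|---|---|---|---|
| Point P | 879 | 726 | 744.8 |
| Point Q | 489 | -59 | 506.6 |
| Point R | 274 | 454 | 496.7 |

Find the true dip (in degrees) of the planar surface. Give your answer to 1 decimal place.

Two edge vectors: Point P→Point Q = (-390, -785, -238.2), Point P→Point R = (-605, -272, -248.1).
Normal n = (Point P→Point Q) × (Point P→Point R) = (129968.1, 47352, -368845).
So ∂z/∂x = −n_x/n_z = 0.35237 and ∂z/∂y = −n_y/n_z = 0.12838.
Gradient magnitude |∇z| = √(a² + b²) = √(0.12416 + 0.01648) = 0.37502.
True dip = arctan(0.37502) = 20.6°, dipping toward WSW (azimuth ≈ 250°).

20.6°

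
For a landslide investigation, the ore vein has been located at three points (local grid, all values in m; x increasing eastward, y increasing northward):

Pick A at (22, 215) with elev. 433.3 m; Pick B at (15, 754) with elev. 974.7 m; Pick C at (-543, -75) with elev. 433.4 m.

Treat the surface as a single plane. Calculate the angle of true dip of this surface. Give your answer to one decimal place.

48.3°

Two edge vectors: Pick A→Pick B = (-7, 539, 541.4), Pick A→Pick C = (-565, -290, 0.1).
Normal n = (Pick A→Pick B) × (Pick A→Pick C) = (157059.9, -305890.3, 306565).
So ∂z/∂x = −n_x/n_z = −0.51232 and ∂z/∂y = −n_y/n_z = 0.99780.
Gradient magnitude |∇z| = √(a² + b²) = √(0.26247 + 0.99560) = 1.12164.
True dip = arctan(1.12164) = 48.3°, dipping toward SSE (azimuth ≈ 153°).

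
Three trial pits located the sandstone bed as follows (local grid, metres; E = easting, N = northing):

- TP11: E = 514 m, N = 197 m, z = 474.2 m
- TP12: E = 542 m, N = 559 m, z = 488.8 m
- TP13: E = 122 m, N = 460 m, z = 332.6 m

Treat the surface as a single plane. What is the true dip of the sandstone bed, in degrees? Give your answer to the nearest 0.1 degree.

Let the plane be z = a·E + b·N + c.
TP12−TP11: 28a + 362b = 14.6;  TP13−TP11: −392a + 263b = −141.6.
Solving gives a = 0.36913, b = 0.01178.
Gradient magnitude |∇z| = √(a² + b²) = √(0.13626 + 0.00014) = 0.36932.
True dip = arctan(0.36932) = 20.3°, dipping toward W (azimuth ≈ 268°).

20.3°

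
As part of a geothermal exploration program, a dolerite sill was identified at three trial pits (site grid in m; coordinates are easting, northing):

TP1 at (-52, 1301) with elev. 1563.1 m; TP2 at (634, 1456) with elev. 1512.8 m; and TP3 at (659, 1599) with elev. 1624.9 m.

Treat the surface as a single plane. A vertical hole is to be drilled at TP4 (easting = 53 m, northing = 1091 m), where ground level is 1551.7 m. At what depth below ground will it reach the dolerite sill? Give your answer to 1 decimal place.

190.2 m

Two edge vectors: TP1→TP2 = (686, 155, -50.3), TP1→TP3 = (711, 298, 61.8).
Normal n = (TP1→TP2) × (TP1→TP3) = (24568.4, -78158.1, 94223).
So ∂z/∂easting = −n_x/n_z = −0.260747 and ∂z/∂northing = −n_y/n_z = 0.829501.
Intercept c from TP1: 1563.1 − 13.56 − 1079.18 = 470.36.
At (53, 1091): z_contact = −13.82 + 904.99 + 470.36 = 1361.53 m.
Depth below ground = 1551.7 − 1361.53 = 190.2 m.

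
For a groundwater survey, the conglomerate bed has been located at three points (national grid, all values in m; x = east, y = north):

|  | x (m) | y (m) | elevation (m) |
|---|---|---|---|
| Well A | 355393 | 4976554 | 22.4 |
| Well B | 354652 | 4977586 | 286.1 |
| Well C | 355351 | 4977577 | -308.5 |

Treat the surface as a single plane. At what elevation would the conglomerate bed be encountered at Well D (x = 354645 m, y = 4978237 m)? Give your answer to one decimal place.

Two edge vectors: Well A→Well B = (-741, 1032, 263.7), Well A→Well C = (-42, 1023, -330.9).
Normal n = (Well A→Well B) × (Well A→Well C) = (-611253.9, -256272.3, -714699).
So ∂z/∂x = −n_x/n_z = −0.855260606 and ∂z/∂y = −n_y/n_z = −0.358573749.
Intercept c from Well A: 22.4 + 303953.63 + 1784461.63 = 2088437.66.
At (354645, 4978237): z = −303313.9 − 1785065.1 + 2088437.66 = 58.7 m.

58.7 m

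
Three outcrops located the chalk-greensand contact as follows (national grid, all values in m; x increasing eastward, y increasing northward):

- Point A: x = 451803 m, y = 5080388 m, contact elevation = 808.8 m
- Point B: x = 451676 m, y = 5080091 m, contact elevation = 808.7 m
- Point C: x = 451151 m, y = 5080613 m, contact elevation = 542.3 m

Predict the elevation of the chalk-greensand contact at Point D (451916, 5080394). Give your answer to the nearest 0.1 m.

848.1 m

Let the plane be z = a·x + b·y + c.
Point B−Point A: −127a − 297b = −0.1;  Point C−Point A: −652a + 225b = −266.5.
Solving gives a = 0.356283666, b = −0.152013554.
Then c = 808.8 − a·451803 − b·5080388 = 612126.61.
At (451916, 5080394): z = 161010.3 − 772288.7 + 612126.61 = 848.1 m.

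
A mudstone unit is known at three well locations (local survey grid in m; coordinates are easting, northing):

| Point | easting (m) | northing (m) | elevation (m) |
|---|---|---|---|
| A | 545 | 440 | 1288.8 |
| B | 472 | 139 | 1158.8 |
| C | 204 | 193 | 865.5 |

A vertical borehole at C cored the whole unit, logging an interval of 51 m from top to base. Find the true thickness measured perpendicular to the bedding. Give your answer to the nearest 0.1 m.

Two edge vectors: A→B = (-73, -301, -130), A→C = (-341, -247, -423.3).
Normal n = (A→B) × (A→C) = (95303.3, 13429.1, -84610).
So ∂z/∂easting = −n_x/n_z = 1.12638 and ∂z/∂northing = −n_y/n_z = 0.15872.
|∇z| = √(a²+b²) = 1.13751, so dip δ = arctan(1.13751) = 48.68°.
True thickness = vertical thickness × cos δ = 51 × cos 48.68° = 33.7 m.

33.7 m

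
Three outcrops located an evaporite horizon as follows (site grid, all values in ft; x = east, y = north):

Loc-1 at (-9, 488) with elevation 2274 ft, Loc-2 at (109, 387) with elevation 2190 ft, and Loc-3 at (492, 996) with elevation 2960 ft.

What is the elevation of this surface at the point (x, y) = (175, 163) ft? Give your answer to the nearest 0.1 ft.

Two edge vectors: Loc-1→Loc-2 = (118, -101, -84), Loc-1→Loc-3 = (501, 508, 686).
Normal n = (Loc-1→Loc-2) × (Loc-1→Loc-3) = (-26614, -123032, 110545).
So ∂z/∂x = −n_x/n_z = 0.24075 and ∂z/∂y = −n_y/n_z = 1.11296.
Intercept c from Loc-1: 2274 + 2.17 − 543.12 = 1733.04.
At (175, 163): z = 42.1 + 181.4 + 1733.04 = 1956.6 ft.

1956.6 ft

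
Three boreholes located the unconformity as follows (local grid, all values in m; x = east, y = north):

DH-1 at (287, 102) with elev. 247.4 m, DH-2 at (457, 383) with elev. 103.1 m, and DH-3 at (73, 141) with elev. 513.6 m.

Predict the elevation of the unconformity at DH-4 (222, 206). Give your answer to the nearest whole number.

348 m

Two edge vectors: DH-1→DH-2 = (170, 281, -144.3), DH-1→DH-3 = (-214, 39, 266.2).
Normal n = (DH-1→DH-2) × (DH-1→DH-3) = (80429.9, -14373.8, 66764).
So ∂z/∂x = −n_x/n_z = −1.20469 and ∂z/∂y = −n_y/n_z = 0.21529.
Intercept c from DH-1: 247.4 + 345.75 − 21.96 = 571.19.
At (222, 206): z = −267.4 + 44.4 + 571.19 = 348.1 m.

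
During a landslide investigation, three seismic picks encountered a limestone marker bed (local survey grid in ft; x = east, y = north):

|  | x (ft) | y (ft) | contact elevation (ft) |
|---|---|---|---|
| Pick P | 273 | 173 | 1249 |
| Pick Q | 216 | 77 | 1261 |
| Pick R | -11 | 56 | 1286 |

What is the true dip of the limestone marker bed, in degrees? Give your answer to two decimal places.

6.95°

Let the plane be z = a·x + b·y + c.
Pick Q−Pick P: −57a − 96b = 12;  Pick R−Pick P: −284a − 117b = 37.
Solving gives a = −0.10430, b = −0.06307.
Gradient magnitude |∇z| = √(a² + b²) = √(0.01088 + 0.00398) = 0.12189.
True dip = arctan(0.12189) = 6.95°, dipping toward ENE (azimuth ≈ 059°).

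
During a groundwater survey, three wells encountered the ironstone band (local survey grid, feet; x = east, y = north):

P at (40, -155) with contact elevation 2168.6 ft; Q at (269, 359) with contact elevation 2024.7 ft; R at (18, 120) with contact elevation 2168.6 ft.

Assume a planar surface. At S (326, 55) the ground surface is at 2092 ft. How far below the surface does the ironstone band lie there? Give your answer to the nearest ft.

85 ft

Let the plane be z = a·x + b·y + c.
Q−P: 229a + 514b = −143.9;  R−P: −22a + 275b = 0.
Solving gives a = −0.53273, b = −0.04262.
Then c = 2168.6 − a·40 − b·-155 = 2183.30.
At (326, 55): z_contact = −173.7 − 2.3 + 2183.30 = 2007.3 ft.
Depth below ground = 2092 − 2007.3 = 85 ft.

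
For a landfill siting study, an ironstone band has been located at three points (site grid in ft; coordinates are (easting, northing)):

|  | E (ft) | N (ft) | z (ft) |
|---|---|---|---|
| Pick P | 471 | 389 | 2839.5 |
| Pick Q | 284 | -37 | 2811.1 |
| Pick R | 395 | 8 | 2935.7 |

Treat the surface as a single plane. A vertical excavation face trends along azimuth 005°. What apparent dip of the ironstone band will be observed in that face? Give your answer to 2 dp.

Two edge vectors: Pick P→Pick Q = (-187, -426, -28.4), Pick P→Pick R = (-76, -381, 96.2).
Normal n = (Pick P→Pick Q) × (Pick P→Pick R) = (-51801.6, 20147.8, 38871).
So ∂z/∂E = −n_x/n_z = 1.33265 and ∂z/∂N = −n_y/n_z = −0.51832.
Unit vector along 005° is (sin 5°, cos 5°) = (0.0872, 0.9962).
Slope in that direction = a·(0.0872) + b·(0.9962) = −0.40020.
Apparent dip = arctan|0.40020| = 21.81° (true dip is 55.0°, so apparent ≤ true as expected).

21.81°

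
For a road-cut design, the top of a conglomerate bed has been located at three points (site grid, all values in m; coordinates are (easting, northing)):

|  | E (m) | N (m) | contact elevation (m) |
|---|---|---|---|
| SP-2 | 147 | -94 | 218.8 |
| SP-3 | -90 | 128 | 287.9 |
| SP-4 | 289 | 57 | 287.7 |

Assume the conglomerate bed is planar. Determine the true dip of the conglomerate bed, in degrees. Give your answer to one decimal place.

21.6°

Two edge vectors: SP-2→SP-3 = (-237, 222, 69.1), SP-2→SP-4 = (142, 151, 68.9).
Normal n = (SP-2→SP-3) × (SP-2→SP-4) = (4861.7, 26141.5, -67311).
So ∂z/∂E = −n_x/n_z = 0.07223 and ∂z/∂N = −n_y/n_z = 0.38837.
Gradient magnitude |∇z| = √(a² + b²) = √(0.00522 + 0.15083) = 0.39503.
True dip = arctan(0.39503) = 21.6°, dipping toward S (azimuth ≈ 191°).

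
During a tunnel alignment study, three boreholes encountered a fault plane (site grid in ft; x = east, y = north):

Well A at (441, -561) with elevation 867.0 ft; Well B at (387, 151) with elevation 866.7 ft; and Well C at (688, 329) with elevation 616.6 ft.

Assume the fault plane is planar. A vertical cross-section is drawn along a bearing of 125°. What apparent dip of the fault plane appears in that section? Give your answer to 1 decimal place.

Let the plane be z = a·x + b·y + c.
Well B−Well A: −54a + 712b = −0.3;  Well C−Well A: 247a + 890b = −250.4.
Solving gives a = −0.79499, b = −0.06072.
Unit vector along 125° is (sin 125°, cos 125°) = (0.8192, -0.5736).
Slope in that direction = a·(0.8192) + b·(-0.5736) = −0.61639.
Apparent dip = arctan|0.61639| = 31.6° (true dip is 38.6°, so apparent ≤ true as expected).

31.6°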